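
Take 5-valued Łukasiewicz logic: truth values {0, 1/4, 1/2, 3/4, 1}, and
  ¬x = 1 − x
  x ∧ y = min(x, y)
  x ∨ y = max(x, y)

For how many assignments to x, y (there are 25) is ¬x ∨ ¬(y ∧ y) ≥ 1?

value 1: 9 assignments (counts)
value 3/4: 7 assignments
value 1/2: 5 assignments
value 1/4: 3 assignments
value 0: 1 assignment
So 9 of the 25 assignments meet the threshold.

9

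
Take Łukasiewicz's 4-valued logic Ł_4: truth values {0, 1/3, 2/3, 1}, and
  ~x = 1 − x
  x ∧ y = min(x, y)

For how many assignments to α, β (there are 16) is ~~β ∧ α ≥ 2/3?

4

α = 0, β = 0 ↦ 0  <
α = 0, β = 1/3 ↦ 0  <
α = 0, β = 2/3 ↦ 0  <
α = 0, β = 1 ↦ 0  <
α = 1/3, β = 0 ↦ 0  <
α = 1/3, β = 1/3 ↦ 1/3  <
α = 1/3, β = 2/3 ↦ 1/3  <
α = 1/3, β = 1 ↦ 1/3  <
α = 2/3, β = 0 ↦ 0  <
α = 2/3, β = 1/3 ↦ 1/3  <
α = 2/3, β = 2/3 ↦ 2/3  ≥
α = 2/3, β = 1 ↦ 2/3  ≥
α = 1, β = 0 ↦ 0  <
α = 1, β = 1/3 ↦ 1/3  <
α = 1, β = 2/3 ↦ 2/3  ≥
α = 1, β = 1 ↦ 1  ≥
So 4 of the 16 assignments meet the threshold.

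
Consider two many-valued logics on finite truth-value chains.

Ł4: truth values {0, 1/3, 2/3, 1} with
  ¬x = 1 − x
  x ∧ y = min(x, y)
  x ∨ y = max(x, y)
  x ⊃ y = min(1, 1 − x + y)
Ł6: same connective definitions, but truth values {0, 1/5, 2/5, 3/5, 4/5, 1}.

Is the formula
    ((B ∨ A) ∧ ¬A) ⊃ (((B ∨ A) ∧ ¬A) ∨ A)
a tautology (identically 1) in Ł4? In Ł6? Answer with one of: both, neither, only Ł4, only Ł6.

In Ł4: every assignment gives 1 — tautology.
In Ł6: every assignment gives 1 — tautology.

both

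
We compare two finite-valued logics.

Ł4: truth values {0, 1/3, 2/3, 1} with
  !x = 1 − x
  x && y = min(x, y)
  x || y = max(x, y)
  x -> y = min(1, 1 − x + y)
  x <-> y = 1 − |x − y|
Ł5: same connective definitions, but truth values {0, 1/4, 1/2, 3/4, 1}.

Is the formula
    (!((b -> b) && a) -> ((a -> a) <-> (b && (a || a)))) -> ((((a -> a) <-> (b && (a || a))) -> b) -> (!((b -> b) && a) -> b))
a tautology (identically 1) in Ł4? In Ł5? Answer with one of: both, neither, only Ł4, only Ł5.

In Ł4: every assignment gives 1 — tautology.
In Ł5: every assignment gives 1 — tautology.

both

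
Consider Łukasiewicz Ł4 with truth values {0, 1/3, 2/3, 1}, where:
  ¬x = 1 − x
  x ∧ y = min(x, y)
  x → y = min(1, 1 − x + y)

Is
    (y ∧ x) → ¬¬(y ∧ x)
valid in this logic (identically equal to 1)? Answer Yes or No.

x = 0, y = 0 ↦ 1
x = 0, y = 1/3 ↦ 1
x = 0, y = 2/3 ↦ 1
x = 0, y = 1 ↦ 1
x = 1/3, y = 0 ↦ 1
x = 1/3, y = 1/3 ↦ 1
x = 1/3, y = 2/3 ↦ 1
x = 1/3, y = 1 ↦ 1
x = 2/3, y = 0 ↦ 1
x = 2/3, y = 1/3 ↦ 1
x = 2/3, y = 2/3 ↦ 1
x = 2/3, y = 1 ↦ 1
x = 1, y = 0 ↦ 1
x = 1, y = 1/3 ↦ 1
x = 1, y = 2/3 ↦ 1
x = 1, y = 1 ↦ 1
Every assignment gives a value ≥ 1.

Yes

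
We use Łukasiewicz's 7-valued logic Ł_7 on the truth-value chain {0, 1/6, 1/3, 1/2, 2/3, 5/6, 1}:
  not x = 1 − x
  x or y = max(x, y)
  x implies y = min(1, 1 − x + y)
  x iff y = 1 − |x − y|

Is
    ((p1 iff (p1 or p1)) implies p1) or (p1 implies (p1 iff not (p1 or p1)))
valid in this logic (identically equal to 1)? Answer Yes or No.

No

Counterexample: take p1 = 5/6.
p1 or p1 = 5/6 or 5/6 = 5/6
p1 iff (p1 or p1) = 5/6 iff 5/6 = 1
(p1 iff (p1 or p1)) implies p1 = 1 implies 5/6 = 5/6
p1 or p1 = 5/6 or 5/6 = 5/6
not (p1 or p1) = not 5/6 = 1/6
p1 iff not (p1 or p1) = 5/6 iff 1/6 = 1/3
p1 implies (p1 iff not (p1 or p1)) = 5/6 implies 1/3 = 1/2
((p1 iff (p1 or p1)) implies p1) or (p1 implies (p1 iff not (p1 or p1))) = 5/6 or 1/2 = 5/6
This gives 5/6 ≠ 1.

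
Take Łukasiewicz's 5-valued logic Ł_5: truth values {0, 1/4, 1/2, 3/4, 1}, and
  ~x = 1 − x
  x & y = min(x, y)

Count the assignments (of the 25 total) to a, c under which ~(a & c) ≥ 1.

9

value 1: 9 assignments (counts)
value 3/4: 7 assignments
value 1/2: 5 assignments
value 1/4: 3 assignments
value 0: 1 assignment
So 9 of the 25 assignments meet the threshold.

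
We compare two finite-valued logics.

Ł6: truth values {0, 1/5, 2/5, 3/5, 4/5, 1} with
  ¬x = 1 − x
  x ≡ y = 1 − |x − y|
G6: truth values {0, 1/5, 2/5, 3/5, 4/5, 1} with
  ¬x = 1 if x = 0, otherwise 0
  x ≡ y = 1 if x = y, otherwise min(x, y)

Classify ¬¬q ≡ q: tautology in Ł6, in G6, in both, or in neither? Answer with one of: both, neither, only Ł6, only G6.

only Ł6

In Ł6: every assignment gives 1 — tautology.
In G6: at q = 1/5 the value is 1/5 — not a tautology.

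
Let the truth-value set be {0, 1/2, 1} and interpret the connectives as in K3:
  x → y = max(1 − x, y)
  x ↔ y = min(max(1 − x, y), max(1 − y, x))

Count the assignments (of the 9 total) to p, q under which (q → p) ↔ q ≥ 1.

p = 0, q = 0 ↦ 0  <
p = 0, q = 1/2 ↦ 1/2  <
p = 0, q = 1 ↦ 0  <
p = 1/2, q = 0 ↦ 0  <
p = 1/2, q = 1/2 ↦ 1/2  <
p = 1/2, q = 1 ↦ 1/2  <
p = 1, q = 0 ↦ 0  <
p = 1, q = 1/2 ↦ 1/2  <
p = 1, q = 1 ↦ 1  ≥
So 1 of the 9 assignments meets the threshold.

1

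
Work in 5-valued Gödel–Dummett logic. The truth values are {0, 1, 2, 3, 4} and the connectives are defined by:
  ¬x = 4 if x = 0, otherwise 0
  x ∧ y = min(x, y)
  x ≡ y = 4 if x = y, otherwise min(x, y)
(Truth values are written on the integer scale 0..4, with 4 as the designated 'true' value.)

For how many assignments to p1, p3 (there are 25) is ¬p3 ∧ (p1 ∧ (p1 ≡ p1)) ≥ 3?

value 4: 1 assignment (counts)
value 3: 1 assignment (counts)
value 2: 1 assignment
value 1: 1 assignment
value 0: 21 assignments
So 2 of the 25 assignments meet the threshold.

2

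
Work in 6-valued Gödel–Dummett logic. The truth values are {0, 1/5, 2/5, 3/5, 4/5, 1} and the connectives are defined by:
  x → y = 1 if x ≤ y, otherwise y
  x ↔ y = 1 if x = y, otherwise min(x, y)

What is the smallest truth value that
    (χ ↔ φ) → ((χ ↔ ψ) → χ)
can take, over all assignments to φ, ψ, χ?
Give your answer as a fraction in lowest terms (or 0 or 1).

0

Take φ = 0, ψ = 0, χ = 0:
χ ↔ φ = 0 ↔ 0 = 1
χ ↔ ψ = 0 ↔ 0 = 1
(χ ↔ ψ) → χ = 1 → 0 = 0
(χ ↔ φ) → ((χ ↔ ψ) → χ) = 1 → 0 = 0
No assignment yields a value below 0, so this is the minimum.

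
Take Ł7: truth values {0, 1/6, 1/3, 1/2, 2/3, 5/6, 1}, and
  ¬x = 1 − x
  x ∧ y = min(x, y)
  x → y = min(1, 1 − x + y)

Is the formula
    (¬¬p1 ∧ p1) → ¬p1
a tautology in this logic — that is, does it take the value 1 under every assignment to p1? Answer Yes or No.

No

Counterexample: take p1 = 2/3.
¬p1 = ¬2/3 = 1/3
¬¬p1 = ¬1/3 = 2/3
¬¬p1 ∧ p1 = 2/3 ∧ 2/3 = 2/3
¬p1 = ¬2/3 = 1/3
(¬¬p1 ∧ p1) → ¬p1 = 2/3 → 1/3 = 2/3
This gives 2/3 ≠ 1.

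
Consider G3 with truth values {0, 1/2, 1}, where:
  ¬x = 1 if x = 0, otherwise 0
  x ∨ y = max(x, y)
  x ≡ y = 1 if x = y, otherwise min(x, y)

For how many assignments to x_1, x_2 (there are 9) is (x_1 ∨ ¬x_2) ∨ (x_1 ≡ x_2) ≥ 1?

6

x_1 = 0, x_2 = 0 ↦ 1  ≥
x_1 = 0, x_2 = 1/2 ↦ 0  <
x_1 = 0, x_2 = 1 ↦ 0  <
x_1 = 1/2, x_2 = 0 ↦ 1  ≥
x_1 = 1/2, x_2 = 1/2 ↦ 1  ≥
x_1 = 1/2, x_2 = 1 ↦ 1/2  <
x_1 = 1, x_2 = 0 ↦ 1  ≥
x_1 = 1, x_2 = 1/2 ↦ 1  ≥
x_1 = 1, x_2 = 1 ↦ 1  ≥
So 6 of the 9 assignments meet the threshold.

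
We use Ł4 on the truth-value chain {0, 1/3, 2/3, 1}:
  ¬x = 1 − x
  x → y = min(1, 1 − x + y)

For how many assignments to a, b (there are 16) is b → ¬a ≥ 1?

a = 0, b = 0 ↦ 1  ≥
a = 0, b = 1/3 ↦ 1  ≥
a = 0, b = 2/3 ↦ 1  ≥
a = 0, b = 1 ↦ 1  ≥
a = 1/3, b = 0 ↦ 1  ≥
a = 1/3, b = 1/3 ↦ 1  ≥
a = 1/3, b = 2/3 ↦ 1  ≥
a = 1/3, b = 1 ↦ 2/3  <
a = 2/3, b = 0 ↦ 1  ≥
a = 2/3, b = 1/3 ↦ 1  ≥
a = 2/3, b = 2/3 ↦ 2/3  <
a = 2/3, b = 1 ↦ 1/3  <
a = 1, b = 0 ↦ 1  ≥
a = 1, b = 1/3 ↦ 2/3  <
a = 1, b = 2/3 ↦ 1/3  <
a = 1, b = 1 ↦ 0  <
So 10 of the 16 assignments meet the threshold.

10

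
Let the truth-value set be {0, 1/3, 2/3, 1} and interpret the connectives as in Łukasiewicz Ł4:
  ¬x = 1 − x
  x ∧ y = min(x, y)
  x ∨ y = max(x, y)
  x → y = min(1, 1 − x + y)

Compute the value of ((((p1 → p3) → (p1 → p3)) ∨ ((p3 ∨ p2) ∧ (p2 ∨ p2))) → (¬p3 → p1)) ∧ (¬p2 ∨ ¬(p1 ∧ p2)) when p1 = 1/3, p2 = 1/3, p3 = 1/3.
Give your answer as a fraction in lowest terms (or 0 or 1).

2/3

p1 → p3 = 1/3 → 1/3 = 1
p1 → p3 = 1/3 → 1/3 = 1
(p1 → p3) → (p1 → p3) = 1 → 1 = 1
p3 ∨ p2 = 1/3 ∨ 1/3 = 1/3
p2 ∨ p2 = 1/3 ∨ 1/3 = 1/3
(p3 ∨ p2) ∧ (p2 ∨ p2) = 1/3 ∧ 1/3 = 1/3
((p1 → p3) → (p1 → p3)) ∨ ((p3 ∨ p2) ∧ (p2 ∨ p2)) = 1 ∨ 1/3 = 1
¬p3 = ¬1/3 = 2/3
¬p3 → p1 = 2/3 → 1/3 = 2/3
(((p1 → p3) → (p1 → p3)) ∨ ((p3 ∨ p2) ∧ (p2 ∨ p2))) → (¬p3 → p1) = 1 → 2/3 = 2/3
¬p2 = ¬1/3 = 2/3
p1 ∧ p2 = 1/3 ∧ 1/3 = 1/3
¬(p1 ∧ p2) = ¬1/3 = 2/3
¬p2 ∨ ¬(p1 ∧ p2) = 2/3 ∨ 2/3 = 2/3
((((p1 → p3) → (p1 → p3)) ∨ ((p3 ∨ p2) ∧ (p2 ∨ p2))) → (¬p3 → p1)) ∧ (¬p2 ∨ ¬(p1 ∧ p2)) = 2/3 ∧ 2/3 = 2/3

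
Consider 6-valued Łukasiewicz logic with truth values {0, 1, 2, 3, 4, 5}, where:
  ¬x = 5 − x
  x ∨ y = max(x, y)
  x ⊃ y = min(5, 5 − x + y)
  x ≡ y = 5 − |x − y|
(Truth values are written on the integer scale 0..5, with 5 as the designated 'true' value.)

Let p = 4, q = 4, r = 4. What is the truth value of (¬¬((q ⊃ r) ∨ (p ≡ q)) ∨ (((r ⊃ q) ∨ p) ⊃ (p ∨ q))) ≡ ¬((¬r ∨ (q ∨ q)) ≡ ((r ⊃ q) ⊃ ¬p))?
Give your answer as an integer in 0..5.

q ⊃ r = 4 ⊃ 4 = 5
p ≡ q = 4 ≡ 4 = 5
(q ⊃ r) ∨ (p ≡ q) = 5 ∨ 5 = 5
¬((q ⊃ r) ∨ (p ≡ q)) = ¬5 = 0
¬¬((q ⊃ r) ∨ (p ≡ q)) = ¬0 = 5
r ⊃ q = 4 ⊃ 4 = 5
(r ⊃ q) ∨ p = 5 ∨ 4 = 5
p ∨ q = 4 ∨ 4 = 4
((r ⊃ q) ∨ p) ⊃ (p ∨ q) = 5 ⊃ 4 = 4
¬¬((q ⊃ r) ∨ (p ≡ q)) ∨ (((r ⊃ q) ∨ p) ⊃ (p ∨ q)) = 5 ∨ 4 = 5
¬r = ¬4 = 1
q ∨ q = 4 ∨ 4 = 4
¬r ∨ (q ∨ q) = 1 ∨ 4 = 4
r ⊃ q = 4 ⊃ 4 = 5
¬p = ¬4 = 1
(r ⊃ q) ⊃ ¬p = 5 ⊃ 1 = 1
(¬r ∨ (q ∨ q)) ≡ ((r ⊃ q) ⊃ ¬p) = 4 ≡ 1 = 2
¬((¬r ∨ (q ∨ q)) ≡ ((r ⊃ q) ⊃ ¬p)) = ¬2 = 3
(¬¬((q ⊃ r) ∨ (p ≡ q)) ∨ (((r ⊃ q) ∨ p) ⊃ (p ∨ q))) ≡ ¬((¬r ∨ (q ∨ q)) ≡ ((r ⊃ q) ⊃ ¬p)) = 5 ≡ 3 = 3

3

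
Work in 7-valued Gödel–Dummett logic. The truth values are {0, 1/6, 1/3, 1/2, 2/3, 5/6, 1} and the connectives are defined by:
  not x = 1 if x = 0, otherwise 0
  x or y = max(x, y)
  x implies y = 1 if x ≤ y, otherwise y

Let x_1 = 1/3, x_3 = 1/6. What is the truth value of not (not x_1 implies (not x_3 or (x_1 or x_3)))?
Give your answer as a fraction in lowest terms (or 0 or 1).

not x_1 = not 1/3 = 0
not x_3 = not 1/6 = 0
x_1 or x_3 = 1/3 or 1/6 = 1/3
not x_3 or (x_1 or x_3) = 0 or 1/3 = 1/3
not x_1 implies (not x_3 or (x_1 or x_3)) = 0 implies 1/3 = 1
not (not x_1 implies (not x_3 or (x_1 or x_3))) = not 1 = 0

0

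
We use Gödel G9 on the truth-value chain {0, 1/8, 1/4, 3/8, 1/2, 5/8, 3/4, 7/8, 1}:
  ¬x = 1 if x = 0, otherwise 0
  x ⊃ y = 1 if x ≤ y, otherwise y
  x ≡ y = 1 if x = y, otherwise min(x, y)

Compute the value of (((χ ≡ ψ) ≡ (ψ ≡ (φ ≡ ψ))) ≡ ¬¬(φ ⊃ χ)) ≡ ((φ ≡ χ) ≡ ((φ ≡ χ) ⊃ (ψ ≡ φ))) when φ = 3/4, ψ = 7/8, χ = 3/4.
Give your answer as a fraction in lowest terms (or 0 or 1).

3/4

χ ≡ ψ = 3/4 ≡ 7/8 = 3/4
φ ≡ ψ = 3/4 ≡ 7/8 = 3/4
ψ ≡ (φ ≡ ψ) = 7/8 ≡ 3/4 = 3/4
(χ ≡ ψ) ≡ (ψ ≡ (φ ≡ ψ)) = 3/4 ≡ 3/4 = 1
φ ⊃ χ = 3/4 ⊃ 3/4 = 1
¬(φ ⊃ χ) = ¬1 = 0
¬¬(φ ⊃ χ) = ¬0 = 1
((χ ≡ ψ) ≡ (ψ ≡ (φ ≡ ψ))) ≡ ¬¬(φ ⊃ χ) = 1 ≡ 1 = 1
φ ≡ χ = 3/4 ≡ 3/4 = 1
φ ≡ χ = 3/4 ≡ 3/4 = 1
ψ ≡ φ = 7/8 ≡ 3/4 = 3/4
(φ ≡ χ) ⊃ (ψ ≡ φ) = 1 ⊃ 3/4 = 3/4
(φ ≡ χ) ≡ ((φ ≡ χ) ⊃ (ψ ≡ φ)) = 1 ≡ 3/4 = 3/4
(((χ ≡ ψ) ≡ (ψ ≡ (φ ≡ ψ))) ≡ ¬¬(φ ⊃ χ)) ≡ ((φ ≡ χ) ≡ ((φ ≡ χ) ⊃ (ψ ≡ φ))) = 1 ≡ 3/4 = 3/4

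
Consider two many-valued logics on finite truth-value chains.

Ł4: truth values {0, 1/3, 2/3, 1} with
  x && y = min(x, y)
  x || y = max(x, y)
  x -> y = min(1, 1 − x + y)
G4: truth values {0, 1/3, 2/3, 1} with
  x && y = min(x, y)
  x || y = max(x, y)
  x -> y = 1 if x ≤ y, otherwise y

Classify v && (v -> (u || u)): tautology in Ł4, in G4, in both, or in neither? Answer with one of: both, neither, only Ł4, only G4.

neither

In Ł4: at u = 0, v = 0 the value is 0 — not a tautology.
In G4: at u = 0, v = 0 the value is 0 — not a tautology.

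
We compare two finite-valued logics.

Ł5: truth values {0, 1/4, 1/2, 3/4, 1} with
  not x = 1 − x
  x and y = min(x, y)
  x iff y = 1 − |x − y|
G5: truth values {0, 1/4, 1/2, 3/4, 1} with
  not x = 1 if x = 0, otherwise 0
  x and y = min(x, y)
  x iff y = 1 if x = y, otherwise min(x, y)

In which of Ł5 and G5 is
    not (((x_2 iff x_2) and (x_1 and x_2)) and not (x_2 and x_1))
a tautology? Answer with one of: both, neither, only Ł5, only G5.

only G5

In Ł5: at x_1 = 1/4, x_2 = 1/4 the value is 3/4 — not a tautology.
In G5: every assignment gives 1 — tautology.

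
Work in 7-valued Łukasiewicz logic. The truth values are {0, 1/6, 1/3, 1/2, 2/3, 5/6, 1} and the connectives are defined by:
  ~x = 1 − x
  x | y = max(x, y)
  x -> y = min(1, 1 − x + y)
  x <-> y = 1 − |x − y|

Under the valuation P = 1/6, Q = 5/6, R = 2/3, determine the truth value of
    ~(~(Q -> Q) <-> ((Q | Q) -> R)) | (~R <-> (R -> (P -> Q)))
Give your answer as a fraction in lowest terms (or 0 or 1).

5/6

Q -> Q = 5/6 -> 5/6 = 1
~(Q -> Q) = ~1 = 0
Q | Q = 5/6 | 5/6 = 5/6
(Q | Q) -> R = 5/6 -> 2/3 = 5/6
~(Q -> Q) <-> ((Q | Q) -> R) = 0 <-> 5/6 = 1/6
~(~(Q -> Q) <-> ((Q | Q) -> R)) = ~1/6 = 5/6
~R = ~2/3 = 1/3
P -> Q = 1/6 -> 5/6 = 1
R -> (P -> Q) = 2/3 -> 1 = 1
~R <-> (R -> (P -> Q)) = 1/3 <-> 1 = 1/3
~(~(Q -> Q) <-> ((Q | Q) -> R)) | (~R <-> (R -> (P -> Q))) = 5/6 | 1/3 = 5/6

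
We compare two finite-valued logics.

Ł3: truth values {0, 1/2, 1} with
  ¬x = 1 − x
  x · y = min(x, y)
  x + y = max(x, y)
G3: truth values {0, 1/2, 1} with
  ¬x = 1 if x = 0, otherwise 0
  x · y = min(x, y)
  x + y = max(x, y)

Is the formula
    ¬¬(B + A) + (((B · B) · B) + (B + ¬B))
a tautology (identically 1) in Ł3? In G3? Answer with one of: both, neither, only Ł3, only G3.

In Ł3: at A = 0, B = 1/2 the value is 1/2 — not a tautology.
In G3: every assignment gives 1 — tautology.

only G3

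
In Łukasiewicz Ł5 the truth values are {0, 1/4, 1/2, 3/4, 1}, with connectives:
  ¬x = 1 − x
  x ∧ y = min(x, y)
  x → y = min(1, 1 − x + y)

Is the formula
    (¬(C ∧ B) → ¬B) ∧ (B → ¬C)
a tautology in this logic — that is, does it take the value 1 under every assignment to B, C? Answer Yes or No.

No

Counterexample: take B = 1/4, C = 0.
C ∧ B = 0 ∧ 1/4 = 0
¬(C ∧ B) = ¬0 = 1
¬B = ¬1/4 = 3/4
¬(C ∧ B) → ¬B = 1 → 3/4 = 3/4
¬C = ¬0 = 1
B → ¬C = 1/4 → 1 = 1
(¬(C ∧ B) → ¬B) ∧ (B → ¬C) = 3/4 ∧ 1 = 3/4
This gives 3/4 ≠ 1.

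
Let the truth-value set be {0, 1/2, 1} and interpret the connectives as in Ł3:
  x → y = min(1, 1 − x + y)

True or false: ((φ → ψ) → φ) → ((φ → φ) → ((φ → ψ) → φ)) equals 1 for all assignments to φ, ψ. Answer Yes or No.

Yes

φ = 0, ψ = 0 ↦ 1
φ = 0, ψ = 1/2 ↦ 1
φ = 0, ψ = 1 ↦ 1
φ = 1/2, ψ = 0 ↦ 1
φ = 1/2, ψ = 1/2 ↦ 1
φ = 1/2, ψ = 1 ↦ 1
φ = 1, ψ = 0 ↦ 1
φ = 1, ψ = 1/2 ↦ 1
φ = 1, ψ = 1 ↦ 1
Every assignment gives a value ≥ 1.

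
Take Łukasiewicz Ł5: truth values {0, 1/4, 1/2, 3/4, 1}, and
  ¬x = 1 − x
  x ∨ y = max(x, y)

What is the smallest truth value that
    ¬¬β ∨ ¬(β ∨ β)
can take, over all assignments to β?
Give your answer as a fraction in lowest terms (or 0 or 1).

Take β = 1/2:
¬β = ¬1/2 = 1/2
¬¬β = ¬1/2 = 1/2
β ∨ β = 1/2 ∨ 1/2 = 1/2
¬(β ∨ β) = ¬1/2 = 1/2
¬¬β ∨ ¬(β ∨ β) = 1/2 ∨ 1/2 = 1/2
No assignment yields a value below 1/2, so this is the minimum.

1/2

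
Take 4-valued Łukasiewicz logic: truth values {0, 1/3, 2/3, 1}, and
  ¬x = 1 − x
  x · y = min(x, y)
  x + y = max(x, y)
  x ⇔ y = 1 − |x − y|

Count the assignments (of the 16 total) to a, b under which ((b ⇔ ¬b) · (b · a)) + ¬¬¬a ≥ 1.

4

a = 0, b = 0 ↦ 1  ≥
a = 0, b = 1/3 ↦ 1  ≥
a = 0, b = 2/3 ↦ 1  ≥
a = 0, b = 1 ↦ 1  ≥
a = 1/3, b = 0 ↦ 2/3  <
a = 1/3, b = 1/3 ↦ 2/3  <
a = 1/3, b = 2/3 ↦ 2/3  <
a = 1/3, b = 1 ↦ 2/3  <
a = 2/3, b = 0 ↦ 1/3  <
a = 2/3, b = 1/3 ↦ 1/3  <
a = 2/3, b = 2/3 ↦ 2/3  <
a = 2/3, b = 1 ↦ 1/3  <
a = 1, b = 0 ↦ 0  <
a = 1, b = 1/3 ↦ 1/3  <
a = 1, b = 2/3 ↦ 2/3  <
a = 1, b = 1 ↦ 0  <
So 4 of the 16 assignments meet the threshold.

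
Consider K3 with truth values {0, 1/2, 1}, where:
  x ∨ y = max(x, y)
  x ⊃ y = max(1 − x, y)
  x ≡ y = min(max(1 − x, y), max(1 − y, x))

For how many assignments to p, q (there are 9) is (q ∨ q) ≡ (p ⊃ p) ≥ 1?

p = 0, q = 0 ↦ 0  <
p = 0, q = 1/2 ↦ 1/2  <
p = 0, q = 1 ↦ 1  ≥
p = 1/2, q = 0 ↦ 1/2  <
p = 1/2, q = 1/2 ↦ 1/2  <
p = 1/2, q = 1 ↦ 1/2  <
p = 1, q = 0 ↦ 0  <
p = 1, q = 1/2 ↦ 1/2  <
p = 1, q = 1 ↦ 1  ≥
So 2 of the 9 assignments meet the threshold.

2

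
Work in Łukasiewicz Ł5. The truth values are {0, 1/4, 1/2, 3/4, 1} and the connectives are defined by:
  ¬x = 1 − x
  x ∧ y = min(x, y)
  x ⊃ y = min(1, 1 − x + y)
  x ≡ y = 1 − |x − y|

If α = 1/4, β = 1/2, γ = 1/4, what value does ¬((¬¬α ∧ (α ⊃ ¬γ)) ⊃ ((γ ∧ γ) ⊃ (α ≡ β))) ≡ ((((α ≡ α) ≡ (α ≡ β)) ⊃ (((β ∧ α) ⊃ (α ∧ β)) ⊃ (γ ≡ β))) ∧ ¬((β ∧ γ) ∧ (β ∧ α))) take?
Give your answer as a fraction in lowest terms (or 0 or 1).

1/4

¬α = ¬1/4 = 3/4
¬¬α = ¬3/4 = 1/4
¬γ = ¬1/4 = 3/4
α ⊃ ¬γ = 1/4 ⊃ 3/4 = 1
¬¬α ∧ (α ⊃ ¬γ) = 1/4 ∧ 1 = 1/4
γ ∧ γ = 1/4 ∧ 1/4 = 1/4
α ≡ β = 1/4 ≡ 1/2 = 3/4
(γ ∧ γ) ⊃ (α ≡ β) = 1/4 ⊃ 3/4 = 1
(¬¬α ∧ (α ⊃ ¬γ)) ⊃ ((γ ∧ γ) ⊃ (α ≡ β)) = 1/4 ⊃ 1 = 1
¬((¬¬α ∧ (α ⊃ ¬γ)) ⊃ ((γ ∧ γ) ⊃ (α ≡ β))) = ¬1 = 0
α ≡ α = 1/4 ≡ 1/4 = 1
α ≡ β = 1/4 ≡ 1/2 = 3/4
(α ≡ α) ≡ (α ≡ β) = 1 ≡ 3/4 = 3/4
β ∧ α = 1/2 ∧ 1/4 = 1/4
α ∧ β = 1/4 ∧ 1/2 = 1/4
(β ∧ α) ⊃ (α ∧ β) = 1/4 ⊃ 1/4 = 1
γ ≡ β = 1/4 ≡ 1/2 = 3/4
((β ∧ α) ⊃ (α ∧ β)) ⊃ (γ ≡ β) = 1 ⊃ 3/4 = 3/4
((α ≡ α) ≡ (α ≡ β)) ⊃ (((β ∧ α) ⊃ (α ∧ β)) ⊃ (γ ≡ β)) = 3/4 ⊃ 3/4 = 1
β ∧ γ = 1/2 ∧ 1/4 = 1/4
β ∧ α = 1/2 ∧ 1/4 = 1/4
(β ∧ γ) ∧ (β ∧ α) = 1/4 ∧ 1/4 = 1/4
¬((β ∧ γ) ∧ (β ∧ α)) = ¬1/4 = 3/4
(((α ≡ α) ≡ (α ≡ β)) ⊃ (((β ∧ α) ⊃ (α ∧ β)) ⊃ (γ ≡ β))) ∧ ¬((β ∧ γ) ∧ (β ∧ α)) = 1 ∧ 3/4 = 3/4
¬((¬¬α ∧ (α ⊃ ¬γ)) ⊃ ((γ ∧ γ) ⊃ (α ≡ β))) ≡ ((((α ≡ α) ≡ (α ≡ β)) ⊃ (((β ∧ α) ⊃ (α ∧ β)) ⊃ (γ ≡ β))) ∧ ¬((β ∧ γ) ∧ (β ∧ α))) = 0 ≡ 3/4 = 1/4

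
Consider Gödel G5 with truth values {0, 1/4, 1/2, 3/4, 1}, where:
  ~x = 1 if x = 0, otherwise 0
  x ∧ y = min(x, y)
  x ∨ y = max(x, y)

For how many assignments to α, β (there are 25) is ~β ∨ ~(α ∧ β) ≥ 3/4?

value 1: 9 assignments (counts)
value 0: 16 assignments
So 9 of the 25 assignments meet the threshold.

9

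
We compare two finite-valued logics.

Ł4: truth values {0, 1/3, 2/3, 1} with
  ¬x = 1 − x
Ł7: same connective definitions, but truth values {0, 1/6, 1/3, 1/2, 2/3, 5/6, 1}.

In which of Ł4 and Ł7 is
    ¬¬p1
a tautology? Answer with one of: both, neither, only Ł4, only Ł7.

In Ł4: at p1 = 0 the value is 0 — not a tautology.
In Ł7: at p1 = 0 the value is 0 — not a tautology.

neither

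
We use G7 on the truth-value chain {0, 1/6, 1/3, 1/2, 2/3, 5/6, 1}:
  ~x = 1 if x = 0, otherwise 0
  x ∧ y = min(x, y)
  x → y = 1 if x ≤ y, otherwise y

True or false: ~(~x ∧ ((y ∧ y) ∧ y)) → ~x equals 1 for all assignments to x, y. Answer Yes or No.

No

Counterexample: take x = 1/6, y = 0.
~x = ~1/6 = 0
y ∧ y = 0 ∧ 0 = 0
(y ∧ y) ∧ y = 0 ∧ 0 = 0
~x ∧ ((y ∧ y) ∧ y) = 0 ∧ 0 = 0
~(~x ∧ ((y ∧ y) ∧ y)) = ~0 = 1
~(~x ∧ ((y ∧ y) ∧ y)) → ~x = 1 → 0 = 0
This gives 0 ≠ 1.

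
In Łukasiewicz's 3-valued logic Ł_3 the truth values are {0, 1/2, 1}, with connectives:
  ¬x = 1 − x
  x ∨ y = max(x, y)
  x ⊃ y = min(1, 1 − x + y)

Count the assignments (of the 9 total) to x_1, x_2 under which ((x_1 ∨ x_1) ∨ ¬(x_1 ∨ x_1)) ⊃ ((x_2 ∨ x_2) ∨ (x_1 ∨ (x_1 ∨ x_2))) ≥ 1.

7

x_1 = 0, x_2 = 0 ↦ 0  <
x_1 = 0, x_2 = 1/2 ↦ 1/2  <
x_1 = 0, x_2 = 1 ↦ 1  ≥
x_1 = 1/2, x_2 = 0 ↦ 1  ≥
x_1 = 1/2, x_2 = 1/2 ↦ 1  ≥
x_1 = 1/2, x_2 = 1 ↦ 1  ≥
x_1 = 1, x_2 = 0 ↦ 1  ≥
x_1 = 1, x_2 = 1/2 ↦ 1  ≥
x_1 = 1, x_2 = 1 ↦ 1  ≥
So 7 of the 9 assignments meet the threshold.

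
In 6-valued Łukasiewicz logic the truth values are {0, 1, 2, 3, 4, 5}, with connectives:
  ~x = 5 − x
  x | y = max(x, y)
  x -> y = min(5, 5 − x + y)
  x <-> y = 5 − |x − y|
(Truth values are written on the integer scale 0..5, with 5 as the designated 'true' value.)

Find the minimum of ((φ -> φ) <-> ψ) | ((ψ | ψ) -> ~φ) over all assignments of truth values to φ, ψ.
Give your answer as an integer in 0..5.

Take φ = 4, ψ = 3:
φ -> φ = 4 -> 4 = 5
(φ -> φ) <-> ψ = 5 <-> 3 = 3
ψ | ψ = 3 | 3 = 3
~φ = ~4 = 1
(ψ | ψ) -> ~φ = 3 -> 1 = 3
((φ -> φ) <-> ψ) | ((ψ | ψ) -> ~φ) = 3 | 3 = 3
No assignment yields a value below 3, so this is the minimum.

3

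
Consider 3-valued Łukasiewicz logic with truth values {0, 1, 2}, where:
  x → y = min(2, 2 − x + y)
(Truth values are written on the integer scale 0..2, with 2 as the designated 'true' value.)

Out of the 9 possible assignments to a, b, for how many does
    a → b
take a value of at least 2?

6

a = 0, b = 0 ↦ 2  ≥
a = 0, b = 1 ↦ 2  ≥
a = 0, b = 2 ↦ 2  ≥
a = 1, b = 0 ↦ 1  <
a = 1, b = 1 ↦ 2  ≥
a = 1, b = 2 ↦ 2  ≥
a = 2, b = 0 ↦ 0  <
a = 2, b = 1 ↦ 1  <
a = 2, b = 2 ↦ 2  ≥
So 6 of the 9 assignments meet the threshold.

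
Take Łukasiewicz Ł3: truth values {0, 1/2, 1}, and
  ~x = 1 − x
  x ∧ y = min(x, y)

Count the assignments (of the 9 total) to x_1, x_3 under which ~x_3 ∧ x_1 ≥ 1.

x_1 = 0, x_3 = 0 ↦ 0  <
x_1 = 0, x_3 = 1/2 ↦ 0  <
x_1 = 0, x_3 = 1 ↦ 0  <
x_1 = 1/2, x_3 = 0 ↦ 1/2  <
x_1 = 1/2, x_3 = 1/2 ↦ 1/2  <
x_1 = 1/2, x_3 = 1 ↦ 0  <
x_1 = 1, x_3 = 0 ↦ 1  ≥
x_1 = 1, x_3 = 1/2 ↦ 1/2  <
x_1 = 1, x_3 = 1 ↦ 0  <
So 1 of the 9 assignments meets the threshold.

1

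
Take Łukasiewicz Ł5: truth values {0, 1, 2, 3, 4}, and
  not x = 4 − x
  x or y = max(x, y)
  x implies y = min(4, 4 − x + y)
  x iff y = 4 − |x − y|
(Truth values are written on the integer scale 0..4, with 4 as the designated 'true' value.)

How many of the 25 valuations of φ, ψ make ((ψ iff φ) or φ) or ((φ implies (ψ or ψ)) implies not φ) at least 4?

value 4: 16 assignments (counts)
value 3: 8 assignments
value 2: 1 assignment
So 16 of the 25 assignments meet the threshold.

16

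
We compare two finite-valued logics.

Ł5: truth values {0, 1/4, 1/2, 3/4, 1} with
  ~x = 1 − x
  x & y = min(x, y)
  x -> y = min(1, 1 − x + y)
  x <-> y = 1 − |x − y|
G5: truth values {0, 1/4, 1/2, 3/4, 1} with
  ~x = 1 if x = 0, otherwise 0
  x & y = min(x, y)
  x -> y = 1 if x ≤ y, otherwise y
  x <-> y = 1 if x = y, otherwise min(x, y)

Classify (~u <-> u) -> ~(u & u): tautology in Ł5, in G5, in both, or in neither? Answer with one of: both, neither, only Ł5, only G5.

only G5

In Ł5: at u = 1/2 the value is 1/2 — not a tautology.
In G5: every assignment gives 1 — tautology.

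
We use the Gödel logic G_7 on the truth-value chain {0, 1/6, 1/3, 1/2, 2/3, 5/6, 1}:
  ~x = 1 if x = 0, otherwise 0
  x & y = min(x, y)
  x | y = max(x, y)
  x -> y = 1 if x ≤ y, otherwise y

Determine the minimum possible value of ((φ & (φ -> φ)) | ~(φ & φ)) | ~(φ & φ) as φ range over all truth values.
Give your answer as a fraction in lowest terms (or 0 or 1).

Take φ = 1/6:
φ -> φ = 1/6 -> 1/6 = 1
φ & (φ -> φ) = 1/6 & 1 = 1/6
φ & φ = 1/6 & 1/6 = 1/6
~(φ & φ) = ~1/6 = 0
(φ & (φ -> φ)) | ~(φ & φ) = 1/6 | 0 = 1/6
φ & φ = 1/6 & 1/6 = 1/6
~(φ & φ) = ~1/6 = 0
((φ & (φ -> φ)) | ~(φ & φ)) | ~(φ & φ) = 1/6 | 0 = 1/6
No assignment yields a value below 1/6, so this is the minimum.

1/6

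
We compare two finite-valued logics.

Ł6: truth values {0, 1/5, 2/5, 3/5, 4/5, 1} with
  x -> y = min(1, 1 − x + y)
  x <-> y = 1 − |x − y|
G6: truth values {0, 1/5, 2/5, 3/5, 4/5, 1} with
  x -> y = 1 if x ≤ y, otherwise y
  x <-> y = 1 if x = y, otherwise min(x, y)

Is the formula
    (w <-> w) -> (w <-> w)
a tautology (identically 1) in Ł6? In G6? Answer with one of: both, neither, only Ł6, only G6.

both

In Ł6: every assignment gives 1 — tautology.
In G6: every assignment gives 1 — tautology.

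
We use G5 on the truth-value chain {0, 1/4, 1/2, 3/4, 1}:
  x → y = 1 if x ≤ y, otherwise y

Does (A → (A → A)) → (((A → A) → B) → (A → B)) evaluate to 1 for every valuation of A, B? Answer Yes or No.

Yes

At A = 0, B = 1/4, for instance:
A → A = 0 → 0 = 1
A → (A → A) = 0 → 1 = 1
(A → A) → B = 1 → 1/4 = 1/4
A → B = 0 → 1/4 = 1
((A → A) → B) → (A → B) = 1/4 → 1 = 1
(A → (A → A)) → (((A → A) → B) → (A → B)) = 1 → 1 = 1
and checking the remaining 24 assignments likewise gives ≥ 1 in every case.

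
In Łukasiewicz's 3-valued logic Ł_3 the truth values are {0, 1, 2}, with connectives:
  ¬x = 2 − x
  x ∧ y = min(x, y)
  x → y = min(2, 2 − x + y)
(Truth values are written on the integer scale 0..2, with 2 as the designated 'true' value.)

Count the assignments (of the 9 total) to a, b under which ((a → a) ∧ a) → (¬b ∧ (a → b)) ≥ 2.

5

a = 0, b = 0 ↦ 2  ≥
a = 0, b = 1 ↦ 2  ≥
a = 0, b = 2 ↦ 2  ≥
a = 1, b = 0 ↦ 2  ≥
a = 1, b = 1 ↦ 2  ≥
a = 1, b = 2 ↦ 1  <
a = 2, b = 0 ↦ 0  <
a = 2, b = 1 ↦ 1  <
a = 2, b = 2 ↦ 0  <
So 5 of the 9 assignments meet the threshold.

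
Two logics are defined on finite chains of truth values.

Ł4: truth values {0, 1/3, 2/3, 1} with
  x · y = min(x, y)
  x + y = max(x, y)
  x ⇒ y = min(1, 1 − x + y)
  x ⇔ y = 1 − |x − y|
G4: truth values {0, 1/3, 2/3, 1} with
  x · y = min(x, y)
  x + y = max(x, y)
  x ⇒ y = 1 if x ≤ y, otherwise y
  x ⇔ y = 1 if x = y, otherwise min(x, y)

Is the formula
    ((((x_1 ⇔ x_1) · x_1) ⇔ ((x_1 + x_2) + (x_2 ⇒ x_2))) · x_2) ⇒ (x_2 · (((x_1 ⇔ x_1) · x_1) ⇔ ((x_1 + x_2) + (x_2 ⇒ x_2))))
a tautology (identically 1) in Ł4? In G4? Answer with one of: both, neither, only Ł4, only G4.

both

In Ł4: every assignment gives 1 — tautology.
In G4: every assignment gives 1 — tautology.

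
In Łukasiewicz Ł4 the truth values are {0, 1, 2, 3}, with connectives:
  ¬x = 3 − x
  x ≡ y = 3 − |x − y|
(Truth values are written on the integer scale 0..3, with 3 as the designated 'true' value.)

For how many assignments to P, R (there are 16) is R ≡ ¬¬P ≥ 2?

10

P = 0, R = 0 ↦ 3  ≥
P = 0, R = 1 ↦ 2  ≥
P = 0, R = 2 ↦ 1  <
P = 0, R = 3 ↦ 0  <
P = 1, R = 0 ↦ 2  ≥
P = 1, R = 1 ↦ 3  ≥
P = 1, R = 2 ↦ 2  ≥
P = 1, R = 3 ↦ 1  <
P = 2, R = 0 ↦ 1  <
P = 2, R = 1 ↦ 2  ≥
P = 2, R = 2 ↦ 3  ≥
P = 2, R = 3 ↦ 2  ≥
P = 3, R = 0 ↦ 0  <
P = 3, R = 1 ↦ 1  <
P = 3, R = 2 ↦ 2  ≥
P = 3, R = 3 ↦ 3  ≥
So 10 of the 16 assignments meet the threshold.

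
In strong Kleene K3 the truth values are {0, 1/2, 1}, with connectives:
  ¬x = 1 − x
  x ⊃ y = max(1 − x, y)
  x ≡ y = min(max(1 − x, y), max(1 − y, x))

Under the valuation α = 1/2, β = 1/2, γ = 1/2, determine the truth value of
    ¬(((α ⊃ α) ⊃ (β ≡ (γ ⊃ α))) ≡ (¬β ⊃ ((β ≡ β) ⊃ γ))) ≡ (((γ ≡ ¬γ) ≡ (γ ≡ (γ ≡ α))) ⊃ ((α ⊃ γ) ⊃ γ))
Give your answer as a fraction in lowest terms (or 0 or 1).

1/2

α ⊃ α = 1/2 ⊃ 1/2 = 1/2
γ ⊃ α = 1/2 ⊃ 1/2 = 1/2
β ≡ (γ ⊃ α) = 1/2 ≡ 1/2 = 1/2
(α ⊃ α) ⊃ (β ≡ (γ ⊃ α)) = 1/2 ⊃ 1/2 = 1/2
¬β = ¬1/2 = 1/2
β ≡ β = 1/2 ≡ 1/2 = 1/2
(β ≡ β) ⊃ γ = 1/2 ⊃ 1/2 = 1/2
¬β ⊃ ((β ≡ β) ⊃ γ) = 1/2 ⊃ 1/2 = 1/2
((α ⊃ α) ⊃ (β ≡ (γ ⊃ α))) ≡ (¬β ⊃ ((β ≡ β) ⊃ γ)) = 1/2 ≡ 1/2 = 1/2
¬(((α ⊃ α) ⊃ (β ≡ (γ ⊃ α))) ≡ (¬β ⊃ ((β ≡ β) ⊃ γ))) = ¬1/2 = 1/2
¬γ = ¬1/2 = 1/2
γ ≡ ¬γ = 1/2 ≡ 1/2 = 1/2
γ ≡ α = 1/2 ≡ 1/2 = 1/2
γ ≡ (γ ≡ α) = 1/2 ≡ 1/2 = 1/2
(γ ≡ ¬γ) ≡ (γ ≡ (γ ≡ α)) = 1/2 ≡ 1/2 = 1/2
α ⊃ γ = 1/2 ⊃ 1/2 = 1/2
(α ⊃ γ) ⊃ γ = 1/2 ⊃ 1/2 = 1/2
((γ ≡ ¬γ) ≡ (γ ≡ (γ ≡ α))) ⊃ ((α ⊃ γ) ⊃ γ) = 1/2 ⊃ 1/2 = 1/2
¬(((α ⊃ α) ⊃ (β ≡ (γ ⊃ α))) ≡ (¬β ⊃ ((β ≡ β) ⊃ γ))) ≡ (((γ ≡ ¬γ) ≡ (γ ≡ (γ ≡ α))) ⊃ ((α ⊃ γ) ⊃ γ)) = 1/2 ≡ 1/2 = 1/2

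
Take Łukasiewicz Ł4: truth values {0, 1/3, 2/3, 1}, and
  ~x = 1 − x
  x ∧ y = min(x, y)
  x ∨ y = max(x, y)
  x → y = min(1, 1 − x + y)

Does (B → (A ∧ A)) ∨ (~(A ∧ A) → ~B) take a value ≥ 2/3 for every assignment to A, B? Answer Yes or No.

No

Counterexample: take A = 0, B = 2/3.
A ∧ A = 0 ∧ 0 = 0
B → (A ∧ A) = 2/3 → 0 = 1/3
~(A ∧ A) = ~0 = 1
~B = ~2/3 = 1/3
~(A ∧ A) → ~B = 1 → 1/3 = 1/3
(B → (A ∧ A)) ∨ (~(A ∧ A) → ~B) = 1/3 ∨ 1/3 = 1/3
This gives 1/3, which is below 2/3.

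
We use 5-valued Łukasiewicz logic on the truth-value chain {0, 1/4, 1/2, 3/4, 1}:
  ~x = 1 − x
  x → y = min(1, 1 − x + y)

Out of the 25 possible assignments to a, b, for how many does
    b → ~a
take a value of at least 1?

15

value 1: 15 assignments (counts)
value 3/4: 4 assignments
value 1/2: 3 assignments
value 1/4: 2 assignments
value 0: 1 assignment
So 15 of the 25 assignments meet the threshold.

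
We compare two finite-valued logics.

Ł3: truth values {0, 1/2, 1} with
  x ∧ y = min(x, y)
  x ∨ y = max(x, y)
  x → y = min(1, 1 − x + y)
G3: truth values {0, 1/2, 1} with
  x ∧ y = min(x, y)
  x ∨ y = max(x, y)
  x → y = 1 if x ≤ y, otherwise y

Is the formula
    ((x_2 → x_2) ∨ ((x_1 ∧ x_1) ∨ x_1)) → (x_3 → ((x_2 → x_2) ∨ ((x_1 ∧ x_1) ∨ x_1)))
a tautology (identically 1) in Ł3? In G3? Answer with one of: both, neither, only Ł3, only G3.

In Ł3: every assignment gives 1 — tautology.
In G3: every assignment gives 1 — tautology.

both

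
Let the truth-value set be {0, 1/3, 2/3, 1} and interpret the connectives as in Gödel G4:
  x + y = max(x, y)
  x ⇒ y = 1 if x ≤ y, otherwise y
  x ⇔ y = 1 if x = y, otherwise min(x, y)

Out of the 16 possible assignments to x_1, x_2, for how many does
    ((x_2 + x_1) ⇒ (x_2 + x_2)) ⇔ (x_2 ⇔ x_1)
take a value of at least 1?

10

x_1 = 0, x_2 = 0 ↦ 1  ≥
x_1 = 0, x_2 = 1/3 ↦ 0  <
x_1 = 0, x_2 = 2/3 ↦ 0  <
x_1 = 0, x_2 = 1 ↦ 0  <
x_1 = 1/3, x_2 = 0 ↦ 1  ≥
x_1 = 1/3, x_2 = 1/3 ↦ 1  ≥
x_1 = 1/3, x_2 = 2/3 ↦ 1/3  <
x_1 = 1/3, x_2 = 1 ↦ 1/3  <
x_1 = 2/3, x_2 = 0 ↦ 1  ≥
x_1 = 2/3, x_2 = 1/3 ↦ 1  ≥
x_1 = 2/3, x_2 = 2/3 ↦ 1  ≥
x_1 = 2/3, x_2 = 1 ↦ 2/3  <
x_1 = 1, x_2 = 0 ↦ 1  ≥
x_1 = 1, x_2 = 1/3 ↦ 1  ≥
x_1 = 1, x_2 = 2/3 ↦ 1  ≥
x_1 = 1, x_2 = 1 ↦ 1  ≥
So 10 of the 16 assignments meet the threshold.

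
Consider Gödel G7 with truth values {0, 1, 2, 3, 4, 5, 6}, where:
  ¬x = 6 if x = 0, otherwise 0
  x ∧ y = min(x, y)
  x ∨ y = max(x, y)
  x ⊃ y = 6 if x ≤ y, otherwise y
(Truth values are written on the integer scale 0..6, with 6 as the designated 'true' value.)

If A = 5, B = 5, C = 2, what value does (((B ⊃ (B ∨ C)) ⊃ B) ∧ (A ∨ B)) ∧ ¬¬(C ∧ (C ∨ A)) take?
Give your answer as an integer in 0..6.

5

B ∨ C = 5 ∨ 2 = 5
B ⊃ (B ∨ C) = 5 ⊃ 5 = 6
(B ⊃ (B ∨ C)) ⊃ B = 6 ⊃ 5 = 5
A ∨ B = 5 ∨ 5 = 5
((B ⊃ (B ∨ C)) ⊃ B) ∧ (A ∨ B) = 5 ∧ 5 = 5
C ∨ A = 2 ∨ 5 = 5
C ∧ (C ∨ A) = 2 ∧ 5 = 2
¬(C ∧ (C ∨ A)) = ¬2 = 0
¬¬(C ∧ (C ∨ A)) = ¬0 = 6
(((B ⊃ (B ∨ C)) ⊃ B) ∧ (A ∨ B)) ∧ ¬¬(C ∧ (C ∨ A)) = 5 ∧ 6 = 5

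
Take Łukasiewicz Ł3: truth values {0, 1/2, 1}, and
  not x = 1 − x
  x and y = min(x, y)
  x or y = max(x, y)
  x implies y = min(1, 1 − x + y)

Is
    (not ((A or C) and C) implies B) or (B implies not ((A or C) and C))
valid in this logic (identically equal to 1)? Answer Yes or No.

Yes

At A = 1/2, B = 1/2, C = 0, for instance:
A or C = 1/2 or 0 = 1/2
(A or C) and C = 1/2 and 0 = 0
not ((A or C) and C) = not 0 = 1
not ((A or C) and C) implies B = 1 implies 1/2 = 1/2
B implies not ((A or C) and C) = 1/2 implies 1 = 1
(not ((A or C) and C) implies B) or (B implies not ((A or C) and C)) = 1/2 or 1 = 1
and checking the remaining 26 assignments likewise gives ≥ 1 in every case.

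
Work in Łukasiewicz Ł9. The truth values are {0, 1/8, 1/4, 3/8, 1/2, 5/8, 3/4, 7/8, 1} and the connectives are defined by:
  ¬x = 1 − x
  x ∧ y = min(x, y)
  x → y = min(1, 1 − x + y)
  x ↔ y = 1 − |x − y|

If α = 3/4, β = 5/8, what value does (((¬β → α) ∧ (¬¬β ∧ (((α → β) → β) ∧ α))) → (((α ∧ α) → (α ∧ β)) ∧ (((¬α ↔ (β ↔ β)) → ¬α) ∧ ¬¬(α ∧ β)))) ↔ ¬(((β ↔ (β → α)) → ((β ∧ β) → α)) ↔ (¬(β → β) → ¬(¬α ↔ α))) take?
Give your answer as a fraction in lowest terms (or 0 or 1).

0

¬β = ¬5/8 = 3/8
¬β → α = 3/8 → 3/4 = 1
¬β = ¬5/8 = 3/8
¬¬β = ¬3/8 = 5/8
α → β = 3/4 → 5/8 = 7/8
(α → β) → β = 7/8 → 5/8 = 3/4
((α → β) → β) ∧ α = 3/4 ∧ 3/4 = 3/4
¬¬β ∧ (((α → β) → β) ∧ α) = 5/8 ∧ 3/4 = 5/8
(¬β → α) ∧ (¬¬β ∧ (((α → β) → β) ∧ α)) = 1 ∧ 5/8 = 5/8
α ∧ α = 3/4 ∧ 3/4 = 3/4
α ∧ β = 3/4 ∧ 5/8 = 5/8
(α ∧ α) → (α ∧ β) = 3/4 → 5/8 = 7/8
¬α = ¬3/4 = 1/4
β ↔ β = 5/8 ↔ 5/8 = 1
¬α ↔ (β ↔ β) = 1/4 ↔ 1 = 1/4
¬α = ¬3/4 = 1/4
(¬α ↔ (β ↔ β)) → ¬α = 1/4 → 1/4 = 1
α ∧ β = 3/4 ∧ 5/8 = 5/8
¬(α ∧ β) = ¬5/8 = 3/8
¬¬(α ∧ β) = ¬3/8 = 5/8
((¬α ↔ (β ↔ β)) → ¬α) ∧ ¬¬(α ∧ β) = 1 ∧ 5/8 = 5/8
((α ∧ α) → (α ∧ β)) ∧ (((¬α ↔ (β ↔ β)) → ¬α) ∧ ¬¬(α ∧ β)) = 7/8 ∧ 5/8 = 5/8
((¬β → α) ∧ (¬¬β ∧ (((α → β) → β) ∧ α))) → (((α ∧ α) → (α ∧ β)) ∧ (((¬α ↔ (β ↔ β)) → ¬α) ∧ ¬¬(α ∧ β))) = 5/8 → 5/8 = 1
β → α = 5/8 → 3/4 = 1
β ↔ (β → α) = 5/8 ↔ 1 = 5/8
β ∧ β = 5/8 ∧ 5/8 = 5/8
(β ∧ β) → α = 5/8 → 3/4 = 1
(β ↔ (β → α)) → ((β ∧ β) → α) = 5/8 → 1 = 1
β → β = 5/8 → 5/8 = 1
¬(β → β) = ¬1 = 0
¬α = ¬3/4 = 1/4
¬α ↔ α = 1/4 ↔ 3/4 = 1/2
¬(¬α ↔ α) = ¬1/2 = 1/2
¬(β → β) → ¬(¬α ↔ α) = 0 → 1/2 = 1
((β ↔ (β → α)) → ((β ∧ β) → α)) ↔ (¬(β → β) → ¬(¬α ↔ α)) = 1 ↔ 1 = 1
¬(((β ↔ (β → α)) → ((β ∧ β) → α)) ↔ (¬(β → β) → ¬(¬α ↔ α))) = ¬1 = 0
(((¬β → α) ∧ (¬¬β ∧ (((α → β) → β) ∧ α))) → (((α ∧ α) → (α ∧ β)) ∧ (((¬α ↔ (β ↔ β)) → ¬α) ∧ ¬¬(α ∧ β)))) ↔ ¬(((β ↔ (β → α)) → ((β ∧ β) → α)) ↔ (¬(β → β) → ¬(¬α ↔ α))) = 1 ↔ 0 = 0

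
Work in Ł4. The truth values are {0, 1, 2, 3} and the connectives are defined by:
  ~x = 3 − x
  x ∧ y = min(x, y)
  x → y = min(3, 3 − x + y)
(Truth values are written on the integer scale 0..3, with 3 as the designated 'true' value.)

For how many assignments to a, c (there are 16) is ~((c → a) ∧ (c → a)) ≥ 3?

a = 0, c = 0 ↦ 0  <
a = 0, c = 1 ↦ 1  <
a = 0, c = 2 ↦ 2  <
a = 0, c = 3 ↦ 3  ≥
a = 1, c = 0 ↦ 0  <
a = 1, c = 1 ↦ 0  <
a = 1, c = 2 ↦ 1  <
a = 1, c = 3 ↦ 2  <
a = 2, c = 0 ↦ 0  <
a = 2, c = 1 ↦ 0  <
a = 2, c = 2 ↦ 0  <
a = 2, c = 3 ↦ 1  <
a = 3, c = 0 ↦ 0  <
a = 3, c = 1 ↦ 0  <
a = 3, c = 2 ↦ 0  <
a = 3, c = 3 ↦ 0  <
So 1 of the 16 assignments meets the threshold.

1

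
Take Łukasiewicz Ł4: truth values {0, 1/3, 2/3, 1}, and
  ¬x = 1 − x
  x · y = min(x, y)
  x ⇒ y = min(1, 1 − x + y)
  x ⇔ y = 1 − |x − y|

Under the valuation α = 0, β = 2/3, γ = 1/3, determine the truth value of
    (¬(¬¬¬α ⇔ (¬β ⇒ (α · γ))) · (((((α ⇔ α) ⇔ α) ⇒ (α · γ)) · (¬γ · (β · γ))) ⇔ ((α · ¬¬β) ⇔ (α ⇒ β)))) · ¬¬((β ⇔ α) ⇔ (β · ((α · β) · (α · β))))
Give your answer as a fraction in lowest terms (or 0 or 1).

1/3

¬α = ¬0 = 1
¬¬α = ¬1 = 0
¬¬¬α = ¬0 = 1
¬β = ¬2/3 = 1/3
α · γ = 0 · 1/3 = 0
¬β ⇒ (α · γ) = 1/3 ⇒ 0 = 2/3
¬¬¬α ⇔ (¬β ⇒ (α · γ)) = 1 ⇔ 2/3 = 2/3
¬(¬¬¬α ⇔ (¬β ⇒ (α · γ))) = ¬2/3 = 1/3
α ⇔ α = 0 ⇔ 0 = 1
(α ⇔ α) ⇔ α = 1 ⇔ 0 = 0
α · γ = 0 · 1/3 = 0
((α ⇔ α) ⇔ α) ⇒ (α · γ) = 0 ⇒ 0 = 1
¬γ = ¬1/3 = 2/3
β · γ = 2/3 · 1/3 = 1/3
¬γ · (β · γ) = 2/3 · 1/3 = 1/3
(((α ⇔ α) ⇔ α) ⇒ (α · γ)) · (¬γ · (β · γ)) = 1 · 1/3 = 1/3
¬β = ¬2/3 = 1/3
¬¬β = ¬1/3 = 2/3
α · ¬¬β = 0 · 2/3 = 0
α ⇒ β = 0 ⇒ 2/3 = 1
(α · ¬¬β) ⇔ (α ⇒ β) = 0 ⇔ 1 = 0
((((α ⇔ α) ⇔ α) ⇒ (α · γ)) · (¬γ · (β · γ))) ⇔ ((α · ¬¬β) ⇔ (α ⇒ β)) = 1/3 ⇔ 0 = 2/3
¬(¬¬¬α ⇔ (¬β ⇒ (α · γ))) · (((((α ⇔ α) ⇔ α) ⇒ (α · γ)) · (¬γ · (β · γ))) ⇔ ((α · ¬¬β) ⇔ (α ⇒ β))) = 1/3 · 2/3 = 1/3
β ⇔ α = 2/3 ⇔ 0 = 1/3
α · β = 0 · 2/3 = 0
α · β = 0 · 2/3 = 0
(α · β) · (α · β) = 0 · 0 = 0
β · ((α · β) · (α · β)) = 2/3 · 0 = 0
(β ⇔ α) ⇔ (β · ((α · β) · (α · β))) = 1/3 ⇔ 0 = 2/3
¬((β ⇔ α) ⇔ (β · ((α · β) · (α · β)))) = ¬2/3 = 1/3
¬¬((β ⇔ α) ⇔ (β · ((α · β) · (α · β)))) = ¬1/3 = 2/3
(¬(¬¬¬α ⇔ (¬β ⇒ (α · γ))) · (((((α ⇔ α) ⇔ α) ⇒ (α · γ)) · (¬γ · (β · γ))) ⇔ ((α · ¬¬β) ⇔ (α ⇒ β)))) · ¬¬((β ⇔ α) ⇔ (β · ((α · β) · (α · β)))) = 1/3 · 2/3 = 1/3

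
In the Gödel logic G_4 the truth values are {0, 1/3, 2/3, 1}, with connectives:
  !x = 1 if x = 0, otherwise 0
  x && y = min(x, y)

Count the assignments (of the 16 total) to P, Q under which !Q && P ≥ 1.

1

P = 0, Q = 0 ↦ 0  <
P = 0, Q = 1/3 ↦ 0  <
P = 0, Q = 2/3 ↦ 0  <
P = 0, Q = 1 ↦ 0  <
P = 1/3, Q = 0 ↦ 1/3  <
P = 1/3, Q = 1/3 ↦ 0  <
P = 1/3, Q = 2/3 ↦ 0  <
P = 1/3, Q = 1 ↦ 0  <
P = 2/3, Q = 0 ↦ 2/3  <
P = 2/3, Q = 1/3 ↦ 0  <
P = 2/3, Q = 2/3 ↦ 0  <
P = 2/3, Q = 1 ↦ 0  <
P = 1, Q = 0 ↦ 1  ≥
P = 1, Q = 1/3 ↦ 0  <
P = 1, Q = 2/3 ↦ 0  <
P = 1, Q = 1 ↦ 0  <
So 1 of the 16 assignments meets the threshold.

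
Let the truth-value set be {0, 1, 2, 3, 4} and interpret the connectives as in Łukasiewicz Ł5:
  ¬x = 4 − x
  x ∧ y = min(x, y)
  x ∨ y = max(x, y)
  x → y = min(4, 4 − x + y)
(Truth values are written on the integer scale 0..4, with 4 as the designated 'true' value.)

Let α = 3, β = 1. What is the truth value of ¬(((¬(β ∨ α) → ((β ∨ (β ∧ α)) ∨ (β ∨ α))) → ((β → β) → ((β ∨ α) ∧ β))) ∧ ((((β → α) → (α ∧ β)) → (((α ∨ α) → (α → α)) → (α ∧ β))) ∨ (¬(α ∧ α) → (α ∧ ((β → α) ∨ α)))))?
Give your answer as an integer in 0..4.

3

β ∨ α = 1 ∨ 3 = 3
¬(β ∨ α) = ¬3 = 1
β ∧ α = 1 ∧ 3 = 1
β ∨ (β ∧ α) = 1 ∨ 1 = 1
β ∨ α = 1 ∨ 3 = 3
(β ∨ (β ∧ α)) ∨ (β ∨ α) = 1 ∨ 3 = 3
¬(β ∨ α) → ((β ∨ (β ∧ α)) ∨ (β ∨ α)) = 1 → 3 = 4
β → β = 1 → 1 = 4
β ∨ α = 1 ∨ 3 = 3
(β ∨ α) ∧ β = 3 ∧ 1 = 1
(β → β) → ((β ∨ α) ∧ β) = 4 → 1 = 1
(¬(β ∨ α) → ((β ∨ (β ∧ α)) ∨ (β ∨ α))) → ((β → β) → ((β ∨ α) ∧ β)) = 4 → 1 = 1
β → α = 1 → 3 = 4
α ∧ β = 3 ∧ 1 = 1
(β → α) → (α ∧ β) = 4 → 1 = 1
α ∨ α = 3 ∨ 3 = 3
α → α = 3 → 3 = 4
(α ∨ α) → (α → α) = 3 → 4 = 4
α ∧ β = 3 ∧ 1 = 1
((α ∨ α) → (α → α)) → (α ∧ β) = 4 → 1 = 1
((β → α) → (α ∧ β)) → (((α ∨ α) → (α → α)) → (α ∧ β)) = 1 → 1 = 4
α ∧ α = 3 ∧ 3 = 3
¬(α ∧ α) = ¬3 = 1
β → α = 1 → 3 = 4
(β → α) ∨ α = 4 ∨ 3 = 4
α ∧ ((β → α) ∨ α) = 3 ∧ 4 = 3
¬(α ∧ α) → (α ∧ ((β → α) ∨ α)) = 1 → 3 = 4
(((β → α) → (α ∧ β)) → (((α ∨ α) → (α → α)) → (α ∧ β))) ∨ (¬(α ∧ α) → (α ∧ ((β → α) ∨ α))) = 4 ∨ 4 = 4
((¬(β ∨ α) → ((β ∨ (β ∧ α)) ∨ (β ∨ α))) → ((β → β) → ((β ∨ α) ∧ β))) ∧ ((((β → α) → (α ∧ β)) → (((α ∨ α) → (α → α)) → (α ∧ β))) ∨ (¬(α ∧ α) → (α ∧ ((β → α) ∨ α)))) = 1 ∧ 4 = 1
¬(((¬(β ∨ α) → ((β ∨ (β ∧ α)) ∨ (β ∨ α))) → ((β → β) → ((β ∨ α) ∧ β))) ∧ ((((β → α) → (α ∧ β)) → (((α ∨ α) → (α → α)) → (α ∧ β))) ∨ (¬(α ∧ α) → (α ∧ ((β → α) ∨ α))))) = ¬1 = 3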